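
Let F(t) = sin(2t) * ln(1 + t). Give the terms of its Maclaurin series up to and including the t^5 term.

t^5/6 - 2*t^4/3 - t^3 + 2*t^2

Take the Cauchy product of the two expansions.
F(0) = 0
F′(0) = 0
F′′(0) = 4
F′′′(0) = -6
F^(4)(0) = -16
F^(5)(0) = 20
Dividing each by k! gives the coefficients c_0, ..., c_5.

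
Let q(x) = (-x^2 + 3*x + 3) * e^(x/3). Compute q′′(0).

Shift and add copies of the series according to the polynomial's terms.
From the series, [x^2] q = 1/6; multiply by 2! = 2 to get 1/3.

1/3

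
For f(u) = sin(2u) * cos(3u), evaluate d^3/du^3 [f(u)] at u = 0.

Expand each factor separately, then convolve coefficients.
From the series, [u^3] f = -31/3; multiply by 3! = 6 to get -62.

-62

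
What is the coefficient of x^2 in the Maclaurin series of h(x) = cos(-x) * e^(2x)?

3/2

Expand each factor separately, then convolve coefficients.
So c_2 = h′′(0)/2! = 3/2.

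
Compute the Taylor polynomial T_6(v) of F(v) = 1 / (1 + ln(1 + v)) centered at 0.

3289*v^6/360 - 347*v^5/60 + 11*v^4/3 - 7*v^3/3 + 3*v^2/2 - v + 1

Use the geometric series for the reciprocal, then substitute.
[v^0] = 1;  [v^1] = -1;  [v^2] = 3/2;  [v^3] = -7/3;  [v^4] = 11/3;  [v^5] = -347/60;  [v^6] = 3289/360.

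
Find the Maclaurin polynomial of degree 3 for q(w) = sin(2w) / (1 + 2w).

20*w^3/3 - 4*w^2 + 2*w

Multiply the two series term by term and collect like powers.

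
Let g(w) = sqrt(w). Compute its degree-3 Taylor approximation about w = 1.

g(1) = 1
g′(1) = 1/2
g′′(1) = -1/4
g′′′(1) = 3/8

(w - 1)^3/16 - (w - 1)^2/8 + (w - 1)/2 + 1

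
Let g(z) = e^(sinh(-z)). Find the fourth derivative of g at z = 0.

5

Plug the Maclaurin series of the inner function into that of the outer and collect terms.
From the series, [z^4] g = 5/24; multiply by 4! = 24 to get 5.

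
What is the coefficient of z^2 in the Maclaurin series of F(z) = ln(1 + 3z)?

F(0) = 0
F′(0) = 3
F′′(0) = -9
Then c_k = F^(k)(0)/k! gives each Taylor coefficient.

-9/2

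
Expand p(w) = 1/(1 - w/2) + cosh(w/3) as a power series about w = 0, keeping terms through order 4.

Expand each term separately and add.
p(0) = 2
p′(0) = 1/2
p′′(0) = 11/18
p′′′(0) = 3/4
p^(4)(0) = 245/162

245*w^4/3888 + w^3/8 + 11*w^2/36 + w/2 + 2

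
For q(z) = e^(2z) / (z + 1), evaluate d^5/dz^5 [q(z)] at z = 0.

Use 1/(1 - r) = Σ r^k on the denominator, then take the Cauchy product.
The coefficient of z^5 in the expansion is -1/15, so q^(5)(0) = 5! * (-1/15) = -8.

-8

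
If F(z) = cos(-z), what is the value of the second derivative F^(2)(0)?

-1

Compute the successive derivatives at the expansion point and divide by k!.
From the series, [z^2] F = -1/2; multiply by 2! = 2 to get -1.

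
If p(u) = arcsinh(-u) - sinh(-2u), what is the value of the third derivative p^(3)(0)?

Expand each term separately and add.
The coefficient of u^3 in the expansion is 3/2, so p′′′(0) = 3! * (3/2) = 9.

9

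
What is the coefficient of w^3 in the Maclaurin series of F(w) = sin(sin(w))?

-1/3

Compose series: expand the inner function first, then feed it into the outer expansion.
[w^0] = 0;  [w^1] = 1;  [w^2] = 0;  [w^3] = -1/3.
So c_3 = F′′′(0)/3! = -1/3.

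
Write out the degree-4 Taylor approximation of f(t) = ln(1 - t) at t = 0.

-t^4/4 - t^3/3 - t^2/2 - t

f(0) = 0
f′(0) = -1
f′′(0) = -1
f′′′(0) = -2
f^(4)(0) = -6
Dividing each by k! gives the coefficients c_0, ..., c_4.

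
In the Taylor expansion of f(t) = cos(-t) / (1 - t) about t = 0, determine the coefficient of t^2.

1/2

Take the Cauchy product of the two expansions.
f(0) = 1
f′(0) = 1
f′′(0) = 1
The Taylor polynomial is Σ f^(k)(0)/k! · t^k.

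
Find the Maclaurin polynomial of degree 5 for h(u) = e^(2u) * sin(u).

41*u^5/120 + u^4 + 11*u^3/6 + 2*u^2 + u

Take the Cauchy product of the two expansions.
h(0) = 0
h′(0) = 1
h′′(0) = 4
h′′′(0) = 11
h^(4)(0) = 24
h^(5)(0) = 41
Then c_k = h^(k)(0)/k! gives each Taylor coefficient.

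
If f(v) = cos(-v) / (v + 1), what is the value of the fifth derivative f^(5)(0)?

Expand 1/(denominator) as a geometric series and multiply by the numerator's series.
The coefficient of v^5 in the expansion is -13/24, so f^(5)(0) = 5! * (-13/24) = -65.

-65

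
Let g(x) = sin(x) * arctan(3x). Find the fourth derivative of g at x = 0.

Take the Cauchy product of the two expansions.
From the series, [x^4] g = -19/2; multiply by 4! = 24 to get -228.

-228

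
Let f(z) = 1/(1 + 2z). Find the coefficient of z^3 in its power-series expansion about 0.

f(0) = 1
f′(0) = -2
f′′(0) = 8
f′′′(0) = -48
So c_3 = f′′′(0)/3! = -8.

-8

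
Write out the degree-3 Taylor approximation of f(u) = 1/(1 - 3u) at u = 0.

27*u^3 + 9*u^2 + 3*u + 1

f(0) = 1
f′(0) = 3
f′′(0) = 18
f′′′(0) = 162
Then c_k = f^(k)(0)/k! gives each Taylor coefficient.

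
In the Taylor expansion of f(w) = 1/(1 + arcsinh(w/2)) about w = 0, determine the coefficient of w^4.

1/24

Plug the Maclaurin series of the inner function into that of the outer and collect terms.
f(0) = 1
f′(0) = -1/2
f′′(0) = 1/2
f′′′(0) = -5/8
f^(4)(0) = 1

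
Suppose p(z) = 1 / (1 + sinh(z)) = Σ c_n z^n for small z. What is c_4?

Use the geometric series for the reciprocal, then substitute.
p(0) = 1
p′(0) = -1
p′′(0) = 2
p′′′(0) = -7
p^(4)(0) = 32

4/3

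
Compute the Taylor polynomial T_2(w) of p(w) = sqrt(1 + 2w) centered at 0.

p(0) = 1
p′(0) = 1
p′′(0) = -1
Dividing each by k! gives the coefficients c_0, ..., c_2.

-w^2/2 + w + 1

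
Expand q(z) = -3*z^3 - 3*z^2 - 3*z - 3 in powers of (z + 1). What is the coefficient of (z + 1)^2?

q(-1) = 0
q′(-1) = -6
q′′(-1) = 12
So c_2 = q′′(-1)/2! = 6.

6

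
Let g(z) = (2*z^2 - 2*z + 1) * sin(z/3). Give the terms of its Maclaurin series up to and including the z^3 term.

Distribute the polynomial across the series and collect like powers.
g(0) = 0
g′(0) = 1/3
g′′(0) = -4/3
g′′′(0) = 107/27

107*z^3/162 - 2*z^2/3 + z/3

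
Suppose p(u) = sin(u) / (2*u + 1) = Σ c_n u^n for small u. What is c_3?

23/6

Expand 1/(denominator) as a geometric series and multiply by the numerator's series.
p(0) = 0
p′(0) = 1
p′′(0) = -4
p′′′(0) = 23
So c_3 = p′′′(0)/3! = 23/6.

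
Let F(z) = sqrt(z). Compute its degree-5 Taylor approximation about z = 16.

Differentiate repeatedly and evaluate at the center.
F(16) = 4
F′(16) = 1/8
F′′(16) = -1/256
F′′′(16) = 3/8192
F^(4)(16) = -15/262144
F^(5)(16) = 105/8388608
Dividing each by k! gives the coefficients c_0, ..., c_5.

7*(z - 16)^5/67108864 - 5*(z - 16)^4/2097152 + (z - 16)^3/16384 - (z - 16)^2/512 + (z - 16)/8 + 4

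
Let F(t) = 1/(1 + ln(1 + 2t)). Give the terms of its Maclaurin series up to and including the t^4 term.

Let u equal the inner series; expand the outer function in u and truncate.
F(0) = 1
F′(0) = -2
F′′(0) = 12
F′′′(0) = -112
F^(4)(0) = 1408
The Taylor polynomial is Σ F^(k)(0)/k! · t^k.

176*t^4/3 - 56*t^3/3 + 6*t^2 - 2*t + 1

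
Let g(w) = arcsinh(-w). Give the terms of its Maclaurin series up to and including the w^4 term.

[w^0] = 0;  [w^1] = -1;  [w^2] = 0;  [w^3] = 1/6;  [w^4] = 0.

w^3/6 - w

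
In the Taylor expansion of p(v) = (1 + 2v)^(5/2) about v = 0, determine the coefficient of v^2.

15/2

Use the known series and substitute for the argument.
p(0) = 1
p′(0) = 5
p′′(0) = 15
So c_2 = p′′(0)/2! = 15/2.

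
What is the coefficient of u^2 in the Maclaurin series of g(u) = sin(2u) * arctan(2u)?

4

Write out both Maclaurin series and multiply, keeping only the needed powers.
g(0) = 0
g′(0) = 0
g′′(0) = 8
Dividing each by k! gives the coefficients c_0, ..., c_2.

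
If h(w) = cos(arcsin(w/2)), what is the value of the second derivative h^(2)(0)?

Substitute the inner expansion into the outer series and collect powers.
The coefficient of w^2 in the expansion is -1/8, so h′′(0) = 2! * (-1/8) = -1/4.

-1/4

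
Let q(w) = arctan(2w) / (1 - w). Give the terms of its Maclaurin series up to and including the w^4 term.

-2*w^4/3 - 2*w^3/3 + 2*w^2 + 2*w

Take the Cauchy product of the two expansions.
[w^0] = 0;  [w^1] = 2;  [w^2] = 2;  [w^3] = -2/3;  [w^4] = -2/3.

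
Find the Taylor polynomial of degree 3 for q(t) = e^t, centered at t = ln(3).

(t - ln(3))^3/2 + 3*(t - ln(3))^2/2 + 3*(t - ln(3)) + 3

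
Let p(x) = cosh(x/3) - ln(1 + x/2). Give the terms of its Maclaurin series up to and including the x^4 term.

Combine the two series term by term.
p(0) = 1
p′(0) = -1/2
p′′(0) = 13/36
p′′′(0) = -1/4
p^(4)(0) = 251/648

251*x^4/15552 - x^3/24 + 13*x^2/72 - x/2 + 1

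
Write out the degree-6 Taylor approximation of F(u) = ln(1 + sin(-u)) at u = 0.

Plug the Maclaurin series of the inner function into that of the outer and collect terms.
F(0) = 0
F′(0) = -1
F′′(0) = -1
F′′′(0) = -1
F^(4)(0) = -2
F^(5)(0) = -5
F^(6)(0) = -16
The Taylor polynomial is Σ F^(k)(0)/k! · u^k.

-u^6/45 - u^5/24 - u^4/12 - u^3/6 - u^2/2 - u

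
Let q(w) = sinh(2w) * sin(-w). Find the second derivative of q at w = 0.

-4

Expand each factor separately, then convolve coefficients.
The coefficient of w^2 in the expansion is -2, so q′′(0) = 2! * (-2) = -4.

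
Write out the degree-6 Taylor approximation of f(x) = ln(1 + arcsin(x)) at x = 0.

-19*x^6/45 + 53*x^5/120 - 5*x^4/12 + x^3/2 - x^2/2 + x

Plug the Maclaurin series of the inner function into that of the outer and collect terms.
f(0) = 0
f′(0) = 1
f′′(0) = -1
f′′′(0) = 3
f^(4)(0) = -10
f^(5)(0) = 53
f^(6)(0) = -304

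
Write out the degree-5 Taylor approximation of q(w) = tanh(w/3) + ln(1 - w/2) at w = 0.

Expand each term separately and add.
[w^0] = 0;  [w^1] = -1/6;  [w^2] = -1/8;  [w^3] = -35/648;  [w^4] = -1/64;  [w^5] = -133/23328.

-133*w^5/23328 - w^4/64 - 35*w^3/648 - w^2/8 - w/6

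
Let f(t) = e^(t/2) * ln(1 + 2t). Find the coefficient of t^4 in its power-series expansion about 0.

Write out both Maclaurin series and multiply, keeping only the needed powers.

-23/8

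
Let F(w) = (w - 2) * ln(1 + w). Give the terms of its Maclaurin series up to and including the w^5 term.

-13*w^5/20 + 5*w^4/6 - 7*w^3/6 + 2*w^2 - 2*w

Shift and add copies of the series according to the polynomial's terms.
[w^0] = 0;  [w^1] = -2;  [w^2] = 2;  [w^3] = -7/6;  [w^4] = 5/6;  [w^5] = -13/20.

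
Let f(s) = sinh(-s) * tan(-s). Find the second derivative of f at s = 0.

Expand each factor separately, then convolve coefficients.
From the series, [s^2] f = 1; multiply by 2! = 2 to get 2.

2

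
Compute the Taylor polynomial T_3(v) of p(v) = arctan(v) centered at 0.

Use the known series and substitute for the argument.

-v^3/3 + v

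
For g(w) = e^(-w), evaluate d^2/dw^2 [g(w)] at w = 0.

1

Differentiate repeatedly and evaluate at the center.
The coefficient of w^2 in the expansion is 1/2, so g′′(0) = 2! * (1/2) = 1.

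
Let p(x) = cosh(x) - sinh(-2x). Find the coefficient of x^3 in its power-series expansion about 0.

4/3

Add the two expansions coefficient-wise.
[x^0] = 1;  [x^1] = 2;  [x^2] = 1/2;  [x^3] = 4/3.
So c_3 = p′′′(0)/3! = 4/3.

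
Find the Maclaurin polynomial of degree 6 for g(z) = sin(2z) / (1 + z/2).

-7*z^6/240 + 7*z^5/120 + 5*z^4/12 - 5*z^3/6 - z^2 + 2*z

Take the Cauchy product of the two expansions.
[z^0] = 0;  [z^1] = 2;  [z^2] = -1;  [z^3] = -5/6;  [z^4] = 5/12;  [z^5] = 7/120;  [z^6] = -7/240.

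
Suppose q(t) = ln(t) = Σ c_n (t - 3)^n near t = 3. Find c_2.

-1/18

q(3) = ln(3)
q′(3) = 1/3
q′′(3) = -1/9
So c_2 = q′′(3)/2! = -1/18.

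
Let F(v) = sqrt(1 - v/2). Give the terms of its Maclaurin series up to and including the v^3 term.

-v^3/128 - v^2/32 - v/4 + 1

Differentiate repeatedly and evaluate at the center.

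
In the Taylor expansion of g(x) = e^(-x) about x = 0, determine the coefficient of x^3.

g(0) = 1
g′(0) = -1
g′′(0) = 1
g′′′(0) = -1
So c_3 = g′′′(0)/3! = -1/6.

-1/6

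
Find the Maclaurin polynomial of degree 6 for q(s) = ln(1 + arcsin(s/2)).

-19*s^6/2880 + 53*s^5/3840 - 5*s^4/192 + s^3/16 - s^2/8 + s/2

Let u equal the inner series; expand the outer function in u and truncate.
q(0) = 0
q′(0) = 1/2
q′′(0) = -1/4
q′′′(0) = 3/8
q^(4)(0) = -5/8
q^(5)(0) = 53/32
q^(6)(0) = -19/4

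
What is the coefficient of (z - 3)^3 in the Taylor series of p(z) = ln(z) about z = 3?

[(z - 3)^0] = ln(3);  [(z - 3)^1] = 1/3;  [(z - 3)^2] = -1/18;  [(z - 3)^3] = 1/81.

1/81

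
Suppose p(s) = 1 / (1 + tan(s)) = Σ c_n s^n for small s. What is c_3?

-4/3

Expand as Σ (-1)^k u^k with u equal to the inner function's series.
[s^0] = 1;  [s^1] = -1;  [s^2] = 1;  [s^3] = -4/3.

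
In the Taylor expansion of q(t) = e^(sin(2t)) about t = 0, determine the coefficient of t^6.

-4/15

Let u equal the inner series; expand the outer function in u and truncate.
[t^0] = 1;  [t^1] = 2;  [t^2] = 2;  [t^3] = 0;  [t^4] = -2;  [t^5] = -32/15;  [t^6] = -4/15.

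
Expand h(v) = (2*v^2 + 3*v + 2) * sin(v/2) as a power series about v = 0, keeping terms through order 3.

23*v^3/24 + 3*v^2/2 + v

Distribute the polynomial across the series and collect like powers.
h(0) = 0
h′(0) = 1
h′′(0) = 3
h′′′(0) = 23/4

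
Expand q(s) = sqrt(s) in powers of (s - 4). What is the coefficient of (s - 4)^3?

1/512

[(s - 4)^0] = 2;  [(s - 4)^1] = 1/4;  [(s - 4)^2] = -1/64;  [(s - 4)^3] = 1/512.
So c_3 = q′′′(4)/3! = 1/512.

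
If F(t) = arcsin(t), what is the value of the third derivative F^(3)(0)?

Use the known series and substitute for the argument.
From the series, [t^3] F = 1/6; multiply by 3! = 6 to get 1.

1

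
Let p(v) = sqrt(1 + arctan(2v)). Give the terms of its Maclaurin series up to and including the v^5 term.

Compose series: expand the inner function first, then feed it into the outer expansion.
p(0) = 1
p′(0) = 1
p′′(0) = -1
p′′′(0) = -5
p^(4)(0) = 17
p^(5)(0) = 249

83*v^5/40 + 17*v^4/24 - 5*v^3/6 - v^2/2 + v + 1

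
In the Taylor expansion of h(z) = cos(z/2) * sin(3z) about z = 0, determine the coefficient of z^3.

-39/8

Write out both Maclaurin series and multiply, keeping only the needed powers.
h(0) = 0
h′(0) = 3
h′′(0) = 0
h′′′(0) = -117/4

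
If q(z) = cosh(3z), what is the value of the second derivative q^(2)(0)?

9

Differentiate repeatedly and evaluate at the center.
The coefficient of z^2 in the expansion is 9/2, so q′′(0) = 2! * (9/2) = 9.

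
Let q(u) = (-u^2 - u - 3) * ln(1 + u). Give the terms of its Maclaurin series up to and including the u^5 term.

-41*u^5/60 + 11*u^4/12 - 3*u^3/2 + u^2/2 - 3*u

Distribute the polynomial across the series and collect like powers.
q(0) = 0
q′(0) = -3
q′′(0) = 1
q′′′(0) = -9
q^(4)(0) = 22
q^(5)(0) = -82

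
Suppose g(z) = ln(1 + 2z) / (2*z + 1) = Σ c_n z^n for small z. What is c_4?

Use 1/(1 - r) = Σ r^k on the denominator, then take the Cauchy product.
g(0) = 0
g′(0) = 2
g′′(0) = -12
g′′′(0) = 88
g^(4)(0) = -800
Dividing each by k! gives the coefficients c_0, ..., c_4.

-100/3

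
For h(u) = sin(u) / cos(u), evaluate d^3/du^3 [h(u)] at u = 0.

2

Divide the numerator series by the denominator series (power-series long division).
The coefficient of u^3 in the expansion is 1/3, so h′′′(0) = 3! * (1/3) = 2.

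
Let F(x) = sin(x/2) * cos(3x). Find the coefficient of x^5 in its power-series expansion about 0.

Expand each factor separately, then convolve coefficients.
[x^0] = 0;  [x^1] = 1/2;  [x^2] = 0;  [x^3] = -109/48;  [x^4] = 0;  [x^5] = 6841/3840.
So c_5 = F^(5)(0)/5! = 6841/3840.

6841/3840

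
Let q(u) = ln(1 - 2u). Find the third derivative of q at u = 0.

-16

The coefficient of u^3 in the expansion is -8/3, so q′′′(0) = 3! * (-8/3) = -16.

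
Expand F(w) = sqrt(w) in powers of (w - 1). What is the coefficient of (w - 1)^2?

-1/8

F(1) = 1
F′(1) = 1/2
F′′(1) = -1/4
So c_2 = F′′(1)/2! = -1/8.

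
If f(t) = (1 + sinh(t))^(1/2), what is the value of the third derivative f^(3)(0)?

Substitute the inner expansion into the outer series and collect powers.
The coefficient of t^3 in the expansion is 7/48, so f′′′(0) = 3! * (7/48) = 7/8.

7/8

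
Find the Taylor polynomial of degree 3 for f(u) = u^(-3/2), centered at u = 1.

-35*(u - 1)^3/16 + 15*(u - 1)^2/8 - 3*(u - 1)/2 + 1

f(1) = 1
f′(1) = -3/2
f′′(1) = 15/4
f′′′(1) = -105/8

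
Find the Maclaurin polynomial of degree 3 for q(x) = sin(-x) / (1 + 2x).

Multiply the two series term by term and collect like powers.
q(0) = 0
q′(0) = -1
q′′(0) = 4
q′′′(0) = -23
Then c_k = q^(k)(0)/k! gives each Taylor coefficient.

-23*x^3/6 + 2*x^2 - x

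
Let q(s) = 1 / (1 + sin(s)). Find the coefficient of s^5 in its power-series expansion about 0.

Expand as Σ (-1)^k u^k with u equal to the inner function's series.
q(0) = 1
q′(0) = -1
q′′(0) = 2
q′′′(0) = -5
q^(4)(0) = 16
q^(5)(0) = -61
So c_5 = q^(5)(0)/5! = -61/120.

-61/120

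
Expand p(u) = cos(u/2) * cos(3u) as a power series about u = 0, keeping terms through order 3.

1 - 37*u^2/8

Write out both Maclaurin series and multiply, keeping only the needed powers.
p(0) = 1
p′(0) = 0
p′′(0) = -37/4
p′′′(0) = 0
Dividing each by k! gives the coefficients c_0, ..., c_3.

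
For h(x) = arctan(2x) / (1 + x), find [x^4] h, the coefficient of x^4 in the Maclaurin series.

Take the Cauchy product of the two expansions.

2/3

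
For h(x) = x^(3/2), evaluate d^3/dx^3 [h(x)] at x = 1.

-3/8

From the series, [(x - 1)^3] h = -1/16; multiply by 3! = 6 to get -3/8.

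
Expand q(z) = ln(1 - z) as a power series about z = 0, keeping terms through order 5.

q(0) = 0
q′(0) = -1
q′′(0) = -1
q′′′(0) = -2
q^(4)(0) = -6
q^(5)(0) = -24

-z^5/5 - z^4/4 - z^3/3 - z^2/2 - z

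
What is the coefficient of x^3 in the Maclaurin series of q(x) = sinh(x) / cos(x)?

Divide the numerator series by the denominator series (power-series long division).
[x^0] = 0;  [x^1] = 1;  [x^2] = 0;  [x^3] = 2/3.
So c_3 = q′′′(0)/3! = 2/3.

2/3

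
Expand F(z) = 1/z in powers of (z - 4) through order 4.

Apply the Taylor formula c_k = f^(k)(a)/k!.
[(z - 4)^0] = 1/4;  [(z - 4)^1] = -1/16;  [(z - 4)^2] = 1/64;  [(z - 4)^3] = -1/256;  [(z - 4)^4] = 1/1024.

(z - 4)^4/1024 - (z - 4)^3/256 + (z - 4)^2/64 - (z - 4)/16 + 1/4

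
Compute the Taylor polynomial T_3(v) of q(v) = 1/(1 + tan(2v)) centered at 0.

Compose series: expand the inner function first, then feed it into the outer expansion.
q(0) = 1
q′(0) = -2
q′′(0) = 8
q′′′(0) = -64

-32*v^3/3 + 4*v^2 - 2*v + 1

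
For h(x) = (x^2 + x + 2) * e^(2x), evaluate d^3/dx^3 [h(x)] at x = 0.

Distribute the polynomial across the series and collect like powers.
The coefficient of x^3 in the expansion is 20/3, so h′′′(0) = 3! * (20/3) = 40.

40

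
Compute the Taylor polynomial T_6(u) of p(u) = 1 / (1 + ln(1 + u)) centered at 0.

3289*u^6/360 - 347*u^5/60 + 11*u^4/3 - 7*u^3/3 + 3*u^2/2 - u + 1

Expand as Σ (-1)^k u^k with u equal to the inner function's series.
p(0) = 1
p′(0) = -1
p′′(0) = 3
p′′′(0) = -14
p^(4)(0) = 88
p^(5)(0) = -694
p^(6)(0) = 6578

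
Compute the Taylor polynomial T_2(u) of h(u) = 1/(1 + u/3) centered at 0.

[u^0] = 1;  [u^1] = -1/3;  [u^2] = 1/9.

u^2/9 - u/3 + 1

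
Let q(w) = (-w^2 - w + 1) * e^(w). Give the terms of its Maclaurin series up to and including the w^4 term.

Distribute the polynomial across the series and collect like powers.

-5*w^4/8 - 4*w^3/3 - 3*w^2/2 + 1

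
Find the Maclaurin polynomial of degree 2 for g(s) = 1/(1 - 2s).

4*s^2 + 2*s + 1

g(0) = 1
g′(0) = 2
g′′(0) = 8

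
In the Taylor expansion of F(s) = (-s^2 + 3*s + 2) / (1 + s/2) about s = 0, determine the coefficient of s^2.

Distribute the polynomial across the series and collect like powers.
F(0) = 2
F′(0) = 2
F′′(0) = -4
Dividing each by k! gives the coefficients c_0, ..., c_2.

-2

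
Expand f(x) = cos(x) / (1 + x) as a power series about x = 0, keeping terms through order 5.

Expand each factor separately, then convolve coefficients.
f(0) = 1
f′(0) = -1
f′′(0) = 1
f′′′(0) = -3
f^(4)(0) = 13
f^(5)(0) = -65

-13*x^5/24 + 13*x^4/24 - x^3/2 + x^2/2 - x + 1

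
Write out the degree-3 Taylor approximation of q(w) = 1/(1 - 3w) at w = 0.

Apply the Taylor formula c_k = f^(k)(a)/k!.
q(0) = 1
q′(0) = 3
q′′(0) = 18
q′′′(0) = 162

27*w^3 + 9*w^2 + 3*w + 1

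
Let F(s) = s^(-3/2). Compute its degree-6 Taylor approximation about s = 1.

3003*(s - 1)^6/1024 - 693*(s - 1)^5/256 + 315*(s - 1)^4/128 - 35*(s - 1)^3/16 + 15*(s - 1)^2/8 - 3*(s - 1)/2 + 1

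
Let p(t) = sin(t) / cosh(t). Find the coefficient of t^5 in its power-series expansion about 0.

Divide the numerator series by the denominator series (power-series long division).
[t^0] = 0;  [t^1] = 1;  [t^2] = 0;  [t^3] = -2/3;  [t^4] = 0;  [t^5] = 3/10.

3/10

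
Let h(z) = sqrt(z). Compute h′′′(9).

Apply the Taylor formula c_k = f^(k)(a)/k!.
The coefficient of (z - 9)^3 in the expansion is 1/3888, so h′′′(9) = 3! * (1/3888) = 1/648.

1/648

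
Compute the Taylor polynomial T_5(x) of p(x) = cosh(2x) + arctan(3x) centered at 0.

Expand each term separately and add.

243*x^5/5 + 2*x^4/3 - 9*x^3 + 2*x^2 + 3*x + 1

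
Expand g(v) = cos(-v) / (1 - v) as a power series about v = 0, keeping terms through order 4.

13*v^4/24 + v^3/2 + v^2/2 + v + 1

Multiply the two series term by term and collect like powers.
g(0) = 1
g′(0) = 1
g′′(0) = 1
g′′′(0) = 3
g^(4)(0) = 13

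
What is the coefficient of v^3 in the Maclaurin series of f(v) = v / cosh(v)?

-1/2

Divide the numerator series by the denominator series (power-series long division).
f(0) = 0
f′(0) = 1
f′′(0) = 0
f′′′(0) = -3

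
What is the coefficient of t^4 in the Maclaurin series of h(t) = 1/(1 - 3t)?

Apply the Taylor formula c_k = f^(k)(a)/k!.
h(0) = 1
h′(0) = 3
h′′(0) = 18
h′′′(0) = 162
h^(4)(0) = 1944
So c_4 = h^(4)(0)/4! = 81.

81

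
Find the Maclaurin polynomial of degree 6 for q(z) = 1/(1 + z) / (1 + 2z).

Take the Cauchy product of the two expansions.
q(0) = 1
q′(0) = -3
q′′(0) = 14
q′′′(0) = -90
q^(4)(0) = 744
q^(5)(0) = -7560
q^(6)(0) = 91440

127*z^6 - 63*z^5 + 31*z^4 - 15*z^3 + 7*z^2 - 3*z + 1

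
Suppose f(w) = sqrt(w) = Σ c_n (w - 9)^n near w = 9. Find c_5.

Differentiate repeatedly and evaluate at the center.
f(9) = 3
f′(9) = 1/6
f′′(9) = -1/108
f′′′(9) = 1/648
f^(4)(9) = -5/11664
f^(5)(9) = 35/209952
So c_5 = f^(5)(9)/5! = 7/5038848.

7/5038848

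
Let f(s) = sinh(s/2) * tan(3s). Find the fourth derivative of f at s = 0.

Take the Cauchy product of the two expansions.
The coefficient of s^4 in the expansion is 73/16, so f^(4)(0) = 4! * (73/16) = 219/2.

219/2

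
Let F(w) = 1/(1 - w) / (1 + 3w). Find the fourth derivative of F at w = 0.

1464

Write out both Maclaurin series and multiply, keeping only the needed powers.
From the series, [w^4] F = 61; multiply by 4! = 24 to get 1464.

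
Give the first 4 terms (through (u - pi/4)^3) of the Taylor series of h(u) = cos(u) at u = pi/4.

sqrt(2)*(u - pi/4)^3/12 - sqrt(2)*(u - pi/4)^2/4 - sqrt(2)*(u - pi/4)/2 + sqrt(2)/2

Compute the successive derivatives at the expansion point and divide by k!.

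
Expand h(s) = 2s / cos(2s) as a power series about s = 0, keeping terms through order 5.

Invert the denominator's series and multiply.
h(0) = 0
h′(0) = 2
h′′(0) = 0
h′′′(0) = 24
h^(4)(0) = 0
h^(5)(0) = 800

20*s^5/3 + 4*s^3 + 2*s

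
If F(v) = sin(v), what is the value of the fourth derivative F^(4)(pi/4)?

The coefficient of (v - pi/4)^4 in the expansion is sqrt(2)/48, so F^(4)(pi/4) = 4! * (sqrt(2)/48) = sqrt(2)/2.

sqrt(2)/2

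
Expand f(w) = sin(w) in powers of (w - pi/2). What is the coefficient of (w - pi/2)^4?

1/24

f(pi/2) = 1
f′(pi/2) = 0
f′′(pi/2) = -1
f′′′(pi/2) = 0
f^(4)(pi/2) = 1
So c_4 = f^(4)(pi/2)/4! = 1/24.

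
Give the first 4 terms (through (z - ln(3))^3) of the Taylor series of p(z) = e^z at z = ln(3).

p(ln(3)) = 3
p′(ln(3)) = 3
p′′(ln(3)) = 3
p′′′(ln(3)) = 3
Then c_k = p^(k)(ln(3))/k! gives each Taylor coefficient.

(z - ln(3))^3/2 + 3*(z - ln(3))^2/2 + 3*(z - ln(3)) + 3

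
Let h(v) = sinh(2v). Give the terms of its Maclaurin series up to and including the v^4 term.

h(0) = 0
h′(0) = 2
h′′(0) = 0
h′′′(0) = 8
h^(4)(0) = 0
The Taylor polynomial is Σ h^(k)(0)/k! · v^k.

4*v^3/3 + 2*v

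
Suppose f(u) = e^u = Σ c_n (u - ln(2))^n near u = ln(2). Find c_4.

1/12

[(u - ln(2))^0] = 2;  [(u - ln(2))^1] = 2;  [(u - ln(2))^2] = 1;  [(u - ln(2))^3] = 1/3;  [(u - ln(2))^4] = 1/12.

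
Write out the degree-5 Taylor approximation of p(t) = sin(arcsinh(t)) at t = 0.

t^5/6 - t^3/3 + t

Compose series: expand the inner function first, then feed it into the outer expansion.
p(0) = 0
p′(0) = 1
p′′(0) = 0
p′′′(0) = -2
p^(4)(0) = 0
p^(5)(0) = 20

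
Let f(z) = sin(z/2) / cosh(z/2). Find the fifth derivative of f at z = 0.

Divide the numerator series by the denominator series (power-series long division).
The coefficient of z^5 in the expansion is 3/320, so f^(5)(0) = 5! * (3/320) = 9/8.

9/8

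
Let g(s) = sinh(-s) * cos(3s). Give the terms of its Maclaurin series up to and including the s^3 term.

13*s^3/3 - s

Multiply the two series term by term and collect like powers.
g(0) = 0
g′(0) = -1
g′′(0) = 0
g′′′(0) = 26
The Taylor polynomial is Σ g^(k)(0)/k! · s^k.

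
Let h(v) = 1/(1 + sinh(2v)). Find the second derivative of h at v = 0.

8

Substitute the inner expansion into the outer series and collect powers.
The coefficient of v^2 in the expansion is 4, so h′′(0) = 2! * (4) = 8.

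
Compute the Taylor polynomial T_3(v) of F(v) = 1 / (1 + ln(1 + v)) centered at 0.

-7*v^3/3 + 3*v^2/2 - v + 1

Write 1/(1+u) = 1 - u + u^2 - u^3 + ... and substitute the series for u.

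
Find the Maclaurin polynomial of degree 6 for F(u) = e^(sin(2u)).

Compose series: expand the inner function first, then feed it into the outer expansion.

-4*u^6/15 - 32*u^5/15 - 2*u^4 + 2*u^2 + 2*u + 1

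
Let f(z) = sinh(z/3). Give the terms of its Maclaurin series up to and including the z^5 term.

z^5/29160 + z^3/162 + z/3

[z^0] = 0;  [z^1] = 1/3;  [z^2] = 0;  [z^3] = 1/162;  [z^4] = 0;  [z^5] = 1/29160.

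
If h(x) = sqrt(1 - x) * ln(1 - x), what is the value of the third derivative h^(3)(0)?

Write out both Maclaurin series and multiply, keeping only the needed powers.
The coefficient of x^3 in the expansion is 1/24, so h′′′(0) = 3! * (1/24) = 1/4.

1/4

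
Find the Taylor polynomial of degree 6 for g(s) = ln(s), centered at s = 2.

-(s - 2)^6/384 + (s - 2)^5/160 - (s - 2)^4/64 + (s - 2)^3/24 - (s - 2)^2/8 + (s - 2)/2 + ln(2)

g(2) = ln(2)
g′(2) = 1/2
g′′(2) = -1/4
g′′′(2) = 1/4
g^(4)(2) = -3/8
g^(5)(2) = 3/4
g^(6)(2) = -15/8
Dividing each by k! gives the coefficients c_0, ..., c_6.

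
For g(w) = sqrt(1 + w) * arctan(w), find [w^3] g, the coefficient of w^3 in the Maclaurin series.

Take the Cauchy product of the two expansions.
g(0) = 0
g′(0) = 1
g′′(0) = 1
g′′′(0) = -11/4
Then c_k = g^(k)(0)/k! gives each Taylor coefficient.

-11/24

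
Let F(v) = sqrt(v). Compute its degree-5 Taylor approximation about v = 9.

[(v - 9)^0] = 3;  [(v - 9)^1] = 1/6;  [(v - 9)^2] = -1/216;  [(v - 9)^3] = 1/3888;  [(v - 9)^4] = -5/279936;  [(v - 9)^5] = 7/5038848.

7*(v - 9)^5/5038848 - 5*(v - 9)^4/279936 + (v - 9)^3/3888 - (v - 9)^2/216 + (v - 9)/6 + 3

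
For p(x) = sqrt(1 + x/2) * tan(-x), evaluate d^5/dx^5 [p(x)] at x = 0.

-3701/256

Write out both Maclaurin series and multiply, keeping only the needed powers.
The coefficient of x^5 in the expansion is -3701/30720, so p^(5)(0) = 5! * (-3701/30720) = -3701/256.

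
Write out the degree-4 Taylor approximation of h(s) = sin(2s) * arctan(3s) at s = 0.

Expand each factor separately, then convolve coefficients.
h(0) = 0
h′(0) = 0
h′′(0) = 12
h′′′(0) = 0
h^(4)(0) = -528
The Taylor polynomial is Σ h^(k)(0)/k! · s^k.

-22*s^4 + 6*s^2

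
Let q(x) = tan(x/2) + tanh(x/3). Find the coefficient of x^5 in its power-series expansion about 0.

Add the two expansions coefficient-wise.
q(0) = 0
q′(0) = 5/6
q′′(0) = 0
q′′′(0) = 19/108
q^(4)(0) = 0
q^(5)(0) = 275/486
The Taylor polynomial is Σ q^(k)(0)/k! · x^k.

55/11664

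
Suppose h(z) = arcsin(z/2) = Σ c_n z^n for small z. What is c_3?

Apply the Taylor formula c_k = f^(k)(a)/k!.

1/48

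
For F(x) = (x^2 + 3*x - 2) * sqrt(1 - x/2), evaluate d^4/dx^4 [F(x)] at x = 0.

-153/128

Distribute the polynomial across the series and collect like powers.
The coefficient of x^4 in the expansion is -51/1024, so F^(4)(0) = 4! * (-51/1024) = -153/128.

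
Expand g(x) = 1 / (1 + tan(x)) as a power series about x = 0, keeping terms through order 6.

122*x^6/45 - 32*x^5/15 + 5*x^4/3 - 4*x^3/3 + x^2 - x + 1

Write 1/(1+u) = 1 - u + u^2 - u^3 + ... and substitute the series for u.
g(0) = 1
g′(0) = -1
g′′(0) = 2
g′′′(0) = -8
g^(4)(0) = 40
g^(5)(0) = -256
g^(6)(0) = 1952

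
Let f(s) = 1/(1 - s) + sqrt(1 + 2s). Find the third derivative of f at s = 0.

Add the two expansions coefficient-wise.
The coefficient of s^3 in the expansion is 3/2, so f′′′(0) = 3! * (3/2) = 9.

9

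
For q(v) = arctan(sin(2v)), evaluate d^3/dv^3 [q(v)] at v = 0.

-24

Plug the Maclaurin series of the inner function into that of the outer and collect terms.
The coefficient of v^3 in the expansion is -4, so q′′′(0) = 3! * (-4) = -24.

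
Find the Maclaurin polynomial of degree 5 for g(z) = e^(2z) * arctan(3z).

163*z^5/5 - 14*z^4 - 3*z^3 + 6*z^2 + 3*z

Take the Cauchy product of the two expansions.
g(0) = 0
g′(0) = 3
g′′(0) = 12
g′′′(0) = -18
g^(4)(0) = -336
g^(5)(0) = 3912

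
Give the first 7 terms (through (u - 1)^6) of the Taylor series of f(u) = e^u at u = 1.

e*(u - 1)^6/720 + e*(u - 1)^5/120 + e*(u - 1)^4/24 + e*(u - 1)^3/6 + e*(u - 1)^2/2 + e*(u - 1) + e

f(1) = e
f′(1) = e
f′′(1) = e
f′′′(1) = e
f^(4)(1) = e
f^(5)(1) = e
f^(6)(1) = e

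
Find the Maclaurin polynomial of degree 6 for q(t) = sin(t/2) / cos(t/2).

Invert the denominator's series and multiply.
q(0) = 0
q′(0) = 1/2
q′′(0) = 0
q′′′(0) = 1/4
q^(4)(0) = 0
q^(5)(0) = 1/2
q^(6)(0) = 0

t^5/240 + t^3/24 + t/2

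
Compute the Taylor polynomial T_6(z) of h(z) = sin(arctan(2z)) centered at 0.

Let u equal the inner series; expand the outer function in u and truncate.
h(0) = 0
h′(0) = 2
h′′(0) = 0
h′′′(0) = -24
h^(4)(0) = 0
h^(5)(0) = 1440
h^(6)(0) = 0
Dividing each by k! gives the coefficients c_0, ..., c_6.

12*z^5 - 4*z^3 + 2*z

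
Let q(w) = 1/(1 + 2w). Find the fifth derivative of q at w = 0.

Apply the Taylor formula c_k = f^(k)(a)/k!.
From the series, [w^5] q = -32; multiply by 5! = 120 to get -3840.

-3840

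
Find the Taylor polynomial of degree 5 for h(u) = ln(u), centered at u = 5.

(u - 5)^5/15625 - (u - 5)^4/2500 + (u - 5)^3/375 - (u - 5)^2/50 + (u - 5)/5 + ln(5)

[(u - 5)^0] = ln(5);  [(u - 5)^1] = 1/5;  [(u - 5)^2] = -1/50;  [(u - 5)^3] = 1/375;  [(u - 5)^4] = -1/2500;  [(u - 5)^5] = 1/15625.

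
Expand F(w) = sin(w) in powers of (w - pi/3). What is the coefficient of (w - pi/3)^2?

-sqrt(3)/4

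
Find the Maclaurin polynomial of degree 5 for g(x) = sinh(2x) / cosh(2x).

64*x^5/15 - 8*x^3/3 + 2*x

Write the quotient as an unknown series and match coefficients against numerator = denominator · series.
[x^0] = 0;  [x^1] = 2;  [x^2] = 0;  [x^3] = -8/3;  [x^4] = 0;  [x^5] = 64/15.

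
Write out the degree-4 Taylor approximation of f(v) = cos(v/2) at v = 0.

f(0) = 1
f′(0) = 0
f′′(0) = -1/4
f′′′(0) = 0
f^(4)(0) = 1/16
Then c_k = f^(k)(0)/k! gives each Taylor coefficient.

v^4/384 - v^2/8 + 1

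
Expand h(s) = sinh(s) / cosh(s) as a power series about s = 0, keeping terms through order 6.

2*s^5/15 - s^3/3 + s

Write the quotient as an unknown series and match coefficients against numerator = denominator · series.
h(0) = 0
h′(0) = 1
h′′(0) = 0
h′′′(0) = -2
h^(4)(0) = 0
h^(5)(0) = 16
h^(6)(0) = 0
Dividing each by k! gives the coefficients c_0, ..., c_6.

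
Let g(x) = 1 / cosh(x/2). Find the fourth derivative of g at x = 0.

Write the quotient as an unknown series and match coefficients against numerator = denominator · series.
From the series, [x^4] g = 5/384; multiply by 4! = 24 to get 5/16.

5/16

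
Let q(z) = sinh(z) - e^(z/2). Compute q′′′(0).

Combine the two series term by term.
The coefficient of z^3 in the expansion is 7/48, so q′′′(0) = 3! * (7/48) = 7/8.

7/8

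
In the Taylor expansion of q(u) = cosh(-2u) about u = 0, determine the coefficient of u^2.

2

Compute the successive derivatives at the expansion point and divide by k!.
q(0) = 1
q′(0) = 0
q′′(0) = 4
So c_2 = q′′(0)/2! = 2.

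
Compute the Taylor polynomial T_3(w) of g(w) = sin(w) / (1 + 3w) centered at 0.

53*w^3/6 - 3*w^2 + w

Multiply the two series term by term and collect like powers.
[w^0] = 0;  [w^1] = 1;  [w^2] = -3;  [w^3] = 53/6.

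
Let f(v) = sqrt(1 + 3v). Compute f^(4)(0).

-1215/16

The coefficient of v^4 in the expansion is -405/128, so f^(4)(0) = 4! * (-405/128) = -1215/16.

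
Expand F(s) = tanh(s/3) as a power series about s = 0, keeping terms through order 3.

F(0) = 0
F′(0) = 1/3
F′′(0) = 0
F′′′(0) = -2/27
Then c_k = F^(k)(0)/k! gives each Taylor coefficient.

-s^3/81 + s/3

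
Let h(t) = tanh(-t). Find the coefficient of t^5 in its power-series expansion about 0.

Compute the successive derivatives at the expansion point and divide by k!.
h(0) = 0
h′(0) = -1
h′′(0) = 0
h′′′(0) = 2
h^(4)(0) = 0
h^(5)(0) = -16
Then c_k = h^(k)(0)/k! gives each Taylor coefficient.

-2/15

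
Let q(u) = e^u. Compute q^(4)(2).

Use the known series and substitute for the argument.
From the series, [(u - 2)^4] q = e^(2)/24; multiply by 4! = 24 to get e^(2).

e^(2)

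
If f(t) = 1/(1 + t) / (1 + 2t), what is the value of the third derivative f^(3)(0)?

-90

Write out both Maclaurin series and multiply, keeping only the needed powers.
The coefficient of t^3 in the expansion is -15, so f′′′(0) = 3! * (-15) = -90.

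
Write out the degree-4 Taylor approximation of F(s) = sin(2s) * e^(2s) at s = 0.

Multiply the two series term by term and collect like powers.

8*s^3/3 + 4*s^2 + 2*s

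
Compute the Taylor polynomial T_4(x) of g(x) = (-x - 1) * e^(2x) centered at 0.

-2*x^4 - 10*x^3/3 - 4*x^2 - 3*x - 1

Shift and add copies of the series according to the polynomial's terms.
g(0) = -1
g′(0) = -3
g′′(0) = -8
g′′′(0) = -20
g^(4)(0) = -48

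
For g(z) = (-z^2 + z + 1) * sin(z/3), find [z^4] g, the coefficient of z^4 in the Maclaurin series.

Distribute the polynomial across the series and collect like powers.
g(0) = 0
g′(0) = 1/3
g′′(0) = 2/3
g′′′(0) = -55/27
g^(4)(0) = -4/27
Then c_k = g^(k)(0)/k! gives each Taylor coefficient.

-1/162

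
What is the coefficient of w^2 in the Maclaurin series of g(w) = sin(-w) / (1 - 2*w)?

Expand 1/(denominator) as a geometric series and multiply by the numerator's series.
g(0) = 0
g′(0) = -1
g′′(0) = -4
The Taylor polynomial is Σ g^(k)(0)/k! · w^k.

-2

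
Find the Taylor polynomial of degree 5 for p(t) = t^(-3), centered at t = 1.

Compute the successive derivatives at the expansion point and divide by k!.
p(1) = 1
p′(1) = -3
p′′(1) = 12
p′′′(1) = -60
p^(4)(1) = 360
p^(5)(1) = -2520
The Taylor polynomial is Σ p^(k)(1)/k! · (t - 1)^k.

-21*(t - 1)^5 + 15*(t - 1)^4 - 10*(t - 1)^3 + 6*(t - 1)^2 - 3*(t - 1) + 1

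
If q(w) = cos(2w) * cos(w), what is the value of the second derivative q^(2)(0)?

Write out both Maclaurin series and multiply, keeping only the needed powers.
From the series, [w^2] q = -5/2; multiply by 2! = 2 to get -5.

-5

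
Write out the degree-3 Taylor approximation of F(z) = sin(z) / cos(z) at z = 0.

z^3/3 + z

Divide the numerator series by the denominator series (power-series long division).
[z^0] = 0;  [z^1] = 1;  [z^2] = 0;  [z^3] = 1/3.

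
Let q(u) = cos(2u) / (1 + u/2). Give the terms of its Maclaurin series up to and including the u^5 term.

-11*u^5/96 + 11*u^4/48 + 7*u^3/8 - 7*u^2/4 - u/2 + 1

Take the Cauchy product of the two expansions.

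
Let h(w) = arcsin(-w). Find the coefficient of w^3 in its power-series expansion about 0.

Apply the Taylor formula c_k = f^(k)(a)/k!.
h(0) = 0
h′(0) = -1
h′′(0) = 0
h′′′(0) = -1
So c_3 = h′′′(0)/3! = -1/6.

-1/6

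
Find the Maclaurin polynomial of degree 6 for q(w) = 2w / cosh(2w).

20*w^5/3 - 4*w^3 + 2*w

Divide the numerator series by the denominator series (power-series long division).
[w^0] = 0;  [w^1] = 2;  [w^2] = 0;  [w^3] = -4;  [w^4] = 0;  [w^5] = 20/3;  [w^6] = 0.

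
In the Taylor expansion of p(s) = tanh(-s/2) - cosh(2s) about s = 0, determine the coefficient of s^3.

1/24

Expand each term separately and add.
p(0) = -1
p′(0) = -1/2
p′′(0) = -4
p′′′(0) = 1/4
Dividing each by k! gives the coefficients c_0, ..., c_3.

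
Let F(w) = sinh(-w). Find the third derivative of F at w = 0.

-1

From the series, [w^3] F = -1/6; multiply by 3! = 6 to get -1.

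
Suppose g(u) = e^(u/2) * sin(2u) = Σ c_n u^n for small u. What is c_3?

-13/12

Multiply the two series term by term and collect like powers.
g(0) = 0
g′(0) = 2
g′′(0) = 2
g′′′(0) = -13/2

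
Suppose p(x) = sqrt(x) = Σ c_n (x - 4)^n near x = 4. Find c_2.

-1/64

p(4) = 2
p′(4) = 1/4
p′′(4) = -1/32
So c_2 = p′′(4)/2! = -1/64.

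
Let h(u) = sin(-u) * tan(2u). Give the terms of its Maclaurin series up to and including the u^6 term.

-691*u^6/180 - 7*u^4/3 - 2*u^2

Write out both Maclaurin series and multiply, keeping only the needed powers.
h(0) = 0
h′(0) = 0
h′′(0) = -4
h′′′(0) = 0
h^(4)(0) = -56
h^(5)(0) = 0
h^(6)(0) = -2764
Then c_k = h^(k)(0)/k! gives each Taylor coefficient.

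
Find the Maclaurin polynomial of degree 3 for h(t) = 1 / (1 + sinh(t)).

-7*t^3/6 + t^2 - t + 1

Use the geometric series for the reciprocal, then substitute.
h(0) = 1
h′(0) = -1
h′′(0) = 2
h′′′(0) = -7
Then c_k = h^(k)(0)/k! gives each Taylor coefficient.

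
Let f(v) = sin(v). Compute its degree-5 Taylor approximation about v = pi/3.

[(v - pi/3)^0] = sqrt(3)/2;  [(v - pi/3)^1] = 1/2;  [(v - pi/3)^2] = -sqrt(3)/4;  [(v - pi/3)^3] = -1/12;  [(v - pi/3)^4] = sqrt(3)/48;  [(v - pi/3)^5] = 1/240.

(v - pi/3)^5/240 + sqrt(3)*(v - pi/3)^4/48 - (v - pi/3)^3/12 - sqrt(3)*(v - pi/3)^2/4 + (v - pi/3)/2 + sqrt(3)/2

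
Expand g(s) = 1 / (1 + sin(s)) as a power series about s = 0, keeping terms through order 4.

2*s^4/3 - 5*s^3/6 + s^2 - s + 1

Write 1/(1+u) = 1 - u + u^2 - u^3 + ... and substitute the series for u.
[s^0] = 1;  [s^1] = -1;  [s^2] = 1;  [s^3] = -5/6;  [s^4] = 2/3.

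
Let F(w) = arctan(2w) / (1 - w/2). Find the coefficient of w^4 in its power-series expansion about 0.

-13/12

Write out both Maclaurin series and multiply, keeping only the needed powers.
[w^0] = 0;  [w^1] = 2;  [w^2] = 1;  [w^3] = -13/6;  [w^4] = -13/12.
So c_4 = F^(4)(0)/4! = -13/12.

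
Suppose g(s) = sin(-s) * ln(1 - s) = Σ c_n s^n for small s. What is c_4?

1/6

Write out both Maclaurin series and multiply, keeping only the needed powers.
g(0) = 0
g′(0) = 0
g′′(0) = 2
g′′′(0) = 3
g^(4)(0) = 4
The Taylor polynomial is Σ g^(k)(0)/k! · s^k.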